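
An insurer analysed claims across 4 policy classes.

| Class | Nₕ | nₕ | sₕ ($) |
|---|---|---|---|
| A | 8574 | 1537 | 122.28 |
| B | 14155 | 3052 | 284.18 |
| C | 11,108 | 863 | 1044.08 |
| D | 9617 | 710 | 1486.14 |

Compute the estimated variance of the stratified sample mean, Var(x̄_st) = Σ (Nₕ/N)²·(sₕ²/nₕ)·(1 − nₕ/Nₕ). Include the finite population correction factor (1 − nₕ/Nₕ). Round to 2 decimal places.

N = 43454. Term for each stratum: Wₕ²sₕ²/nₕ·(1−nₕ/Nₕ).
Var(x̄_st) = 0.31085 + 2.20238 + 76.12811 + 141.11483 = 219.75617 → 219.76.

219.76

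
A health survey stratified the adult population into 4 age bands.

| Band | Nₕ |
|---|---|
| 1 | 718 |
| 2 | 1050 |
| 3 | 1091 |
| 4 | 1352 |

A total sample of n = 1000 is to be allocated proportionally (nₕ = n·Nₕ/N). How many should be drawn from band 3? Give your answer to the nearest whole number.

259

Share of band 3 = 1091/4211 = 0.25908.
Allocate 1000 × 0.25908 = 259.083... → 259.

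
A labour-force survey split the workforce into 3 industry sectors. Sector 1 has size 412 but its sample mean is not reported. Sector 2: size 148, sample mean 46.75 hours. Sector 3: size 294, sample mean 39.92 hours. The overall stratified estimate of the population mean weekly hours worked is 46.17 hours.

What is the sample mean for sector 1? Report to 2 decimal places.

N = 412 + 148 + 294 = 854.
Overall total = μ·N = 46.17·854 = 39429.18.
Subtract the known strata: 148·46.75 + 294·39.92 = 18655.48.
Remaining total for sector 1: 39429.18 − 18655.48 = 20773.7.
Divide by its size: 20773.7 / 412 = 50.4216... → 50.42.

50.42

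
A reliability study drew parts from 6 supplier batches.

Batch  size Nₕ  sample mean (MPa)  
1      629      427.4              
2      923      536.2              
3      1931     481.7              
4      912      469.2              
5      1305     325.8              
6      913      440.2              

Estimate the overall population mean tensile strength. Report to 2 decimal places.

445.92

x̄_st = (Σ Nₕx̄ₕ) / (Σ Nₕ) = (629·427.4 + 923·536.2 + 1931·481.7 + 912·469.2 + 1305·325.8 + 913·440.2) / 6613
= 2948891.9 / 6613 = 445.9235... → 445.92.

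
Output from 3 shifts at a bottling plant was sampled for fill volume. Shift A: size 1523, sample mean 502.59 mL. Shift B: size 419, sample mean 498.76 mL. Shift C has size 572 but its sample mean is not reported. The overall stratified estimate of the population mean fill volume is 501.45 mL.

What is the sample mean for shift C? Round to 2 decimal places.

Σ Nₕx̄ₕ = N·μ, so 572·x̄_C = 2514·501.45 − (1523·502.59 + 419·498.76).
= 1260645.3 − 974425.01 = 286220.29.
x̄_C = 286220.29 / 572 = 500.3851... → 500.39.

500.39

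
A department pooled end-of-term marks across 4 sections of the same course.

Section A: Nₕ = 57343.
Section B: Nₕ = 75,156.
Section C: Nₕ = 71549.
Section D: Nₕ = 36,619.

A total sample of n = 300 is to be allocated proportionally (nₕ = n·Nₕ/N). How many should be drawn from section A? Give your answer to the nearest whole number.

71

N = 57343 + 75156 + 71549 + 36619 = 240667.
n_A = 300·57343/240667 = 71.480... → 71.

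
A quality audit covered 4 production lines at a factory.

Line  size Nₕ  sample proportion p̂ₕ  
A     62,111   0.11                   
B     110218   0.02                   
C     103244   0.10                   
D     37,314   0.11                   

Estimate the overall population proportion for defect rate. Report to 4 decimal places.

0.0750

N = 62111 + 110218 + 103244 + 37314 = 312887.
Overall proportion = Σ (Nₕ/N)·p̂ₕ.
Σ Nₕp̂ₕ = 6832.21 + 2204.36 + 10324.4 + 4104.54 = 23465.51.
23465.51 / 312887 = 0.074997... → 0.0750.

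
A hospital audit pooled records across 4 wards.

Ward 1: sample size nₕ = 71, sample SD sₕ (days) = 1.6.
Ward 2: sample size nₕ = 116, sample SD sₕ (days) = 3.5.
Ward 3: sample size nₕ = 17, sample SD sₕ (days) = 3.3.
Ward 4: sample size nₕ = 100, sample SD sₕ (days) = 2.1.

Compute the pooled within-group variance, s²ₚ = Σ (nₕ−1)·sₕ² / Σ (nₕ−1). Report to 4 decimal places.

1: (71−1)·1.6² = 70·2.56 = 179.2
2: (116−1)·3.5² = 115·12.25 = 1408.75
3: (17−1)·3.3² = 16·10.89 = 174.24
4: (100−1)·2.1² = 99·4.41 = 436.59
Numerator = 2198.78; denominator = Σ(nₕ−1) = 300.
s²ₚ = 2198.78/300 = 7.329267... → 7.3293.

7.3293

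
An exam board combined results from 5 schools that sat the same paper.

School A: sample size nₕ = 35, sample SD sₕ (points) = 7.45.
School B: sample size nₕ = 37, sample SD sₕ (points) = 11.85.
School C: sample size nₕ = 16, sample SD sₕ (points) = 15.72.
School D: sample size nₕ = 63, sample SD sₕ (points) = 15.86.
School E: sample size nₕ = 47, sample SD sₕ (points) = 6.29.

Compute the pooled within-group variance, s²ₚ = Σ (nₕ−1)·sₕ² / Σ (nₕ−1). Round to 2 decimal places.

145.41

Degrees of freedom: 34 + 36 + 15 + 62 + 46 = 193.
Σ(nₕ−1)sₕ² = 34·55.5025 + 36·140.4225 + 15·247.1184 + 62·251.5396 + 46·39.5641 = 28064.4748.
s²ₚ = 28064.4748 / 193 = 145.4118... → 145.41.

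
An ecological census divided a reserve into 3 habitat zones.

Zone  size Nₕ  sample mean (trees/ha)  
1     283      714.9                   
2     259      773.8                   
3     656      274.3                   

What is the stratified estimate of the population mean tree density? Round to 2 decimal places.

486.37

N = 1198; weights Wₕ = Nₕ/N = (0.2362, 0.2162, 0.5476).
x̄_st = Σ Wₕ·x̄ₕ = 0.2362·714.9 + 0.2162·773.8 + 0.5476·274.3 ≈ 486.3704...
→ 486.37.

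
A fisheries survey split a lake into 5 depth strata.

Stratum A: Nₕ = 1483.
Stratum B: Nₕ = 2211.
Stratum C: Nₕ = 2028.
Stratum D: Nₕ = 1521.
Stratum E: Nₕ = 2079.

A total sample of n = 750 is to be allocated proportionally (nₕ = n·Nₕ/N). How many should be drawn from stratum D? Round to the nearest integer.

Share of stratum D = 1521/9322 = 0.16316.
Allocate 750 × 0.16316 = 122.372... → 122.

122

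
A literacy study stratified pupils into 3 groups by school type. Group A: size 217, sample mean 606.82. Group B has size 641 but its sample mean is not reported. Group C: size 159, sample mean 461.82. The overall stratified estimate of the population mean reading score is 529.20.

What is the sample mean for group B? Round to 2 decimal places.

N = 217 + 641 + 159 = 1017.
Overall total = μ·N = 529.20·1017 = 538196.4.
Subtract the known strata: 217·606.82 + 159·461.82 = 205109.32.
Remaining total for group B: 538196.4 − 205109.32 = 333087.08.
Divide by its size: 333087.08 / 641 = 519.6366... → 519.64.

519.64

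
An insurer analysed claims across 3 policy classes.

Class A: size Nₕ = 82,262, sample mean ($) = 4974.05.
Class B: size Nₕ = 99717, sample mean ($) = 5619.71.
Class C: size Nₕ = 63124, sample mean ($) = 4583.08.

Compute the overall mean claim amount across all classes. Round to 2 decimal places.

5136.04

N = 245103; weights Wₕ = Nₕ/N = (0.3356, 0.4068, 0.2575).
x̄_st = Σ Wₕ·x̄ₕ = 0.3356·4974.05 + 0.4068·5619.71 + 0.2575·4583.08 ≈ 5136.0378...
→ 5136.04.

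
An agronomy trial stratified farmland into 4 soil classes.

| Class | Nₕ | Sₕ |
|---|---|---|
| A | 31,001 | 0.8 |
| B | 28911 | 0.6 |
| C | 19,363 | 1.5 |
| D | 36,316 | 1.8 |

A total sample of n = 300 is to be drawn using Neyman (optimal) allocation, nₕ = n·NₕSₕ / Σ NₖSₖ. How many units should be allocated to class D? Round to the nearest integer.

144

Σ NₕSₕ = 31001·0.8 + 28911·0.6 + 19363·1.5 + 36316·1.8 = 136560.7.
Share for D: 65368.8/136560.7 = 0.47868.
n_D = 300 × 0.47868 = 143.604... → 144.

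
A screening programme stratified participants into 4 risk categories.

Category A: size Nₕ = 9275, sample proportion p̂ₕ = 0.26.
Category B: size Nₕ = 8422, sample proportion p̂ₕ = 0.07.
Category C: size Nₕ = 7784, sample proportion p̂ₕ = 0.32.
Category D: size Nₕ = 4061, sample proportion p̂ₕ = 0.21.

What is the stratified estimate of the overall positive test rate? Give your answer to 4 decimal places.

0.2148

Wₕ = Nₕ/N with N = 29542: 0.3140, 0.2851, 0.2635, 0.1375.
p̂_st = 0.3140·0.26 + 0.2851·0.07 + 0.2635·0.32 + 0.1375·0.21 ≈ 0.214770... → 0.2148.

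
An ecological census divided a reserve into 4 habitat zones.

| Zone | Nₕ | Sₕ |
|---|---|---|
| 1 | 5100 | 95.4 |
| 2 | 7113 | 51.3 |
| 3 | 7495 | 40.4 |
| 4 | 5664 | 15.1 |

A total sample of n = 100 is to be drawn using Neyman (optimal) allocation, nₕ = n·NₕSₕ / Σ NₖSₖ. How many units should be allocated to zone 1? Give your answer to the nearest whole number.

39

1: NₕSₕ = 5100·95.4 = 486540
2: NₕSₕ = 7113·51.3 = 364896.9
3: NₕSₕ = 7495·40.4 = 302798
4: NₕSₕ = 5664·15.1 = 85526.4
Σ NₕSₕ = 1239761.3.
n_1 = 100·486540/1239761.3 = 39.245... → 39.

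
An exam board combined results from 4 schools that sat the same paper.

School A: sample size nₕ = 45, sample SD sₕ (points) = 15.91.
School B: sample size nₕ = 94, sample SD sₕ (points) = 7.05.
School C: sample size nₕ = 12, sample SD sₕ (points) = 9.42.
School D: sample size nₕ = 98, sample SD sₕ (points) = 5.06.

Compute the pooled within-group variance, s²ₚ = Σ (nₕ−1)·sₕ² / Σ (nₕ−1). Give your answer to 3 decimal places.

78.447

A: (45−1)·15.91² = 44·253.1281 = 11137.6364
B: (94−1)·7.05² = 93·49.7025 = 4622.3325
C: (12−1)·9.42² = 11·88.7364 = 976.1004
D: (98−1)·5.06² = 97·25.6036 = 2483.5492
Numerator = 19219.6185; denominator = Σ(nₕ−1) = 245.
s²ₚ = 19219.6185/245 = 78.44742... → 78.447.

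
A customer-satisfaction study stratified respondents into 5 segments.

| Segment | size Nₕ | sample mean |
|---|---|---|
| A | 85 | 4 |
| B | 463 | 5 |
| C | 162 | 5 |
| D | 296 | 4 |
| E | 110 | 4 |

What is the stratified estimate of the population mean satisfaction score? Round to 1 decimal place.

N = 85 + 463 + 162 + 296 + 110 = 1116.
Weight each subgroup mean by Nₕ/N and sum.
Σ Nₕx̄ₕ = 85·4 + 463·5 + 162·5 + 296·4 + 110·4 = 340 + 2315 + 810 + 1184 + 440 = 5089.
Divide by N: 5089 / 1116 = 4.560... → 4.6.

4.6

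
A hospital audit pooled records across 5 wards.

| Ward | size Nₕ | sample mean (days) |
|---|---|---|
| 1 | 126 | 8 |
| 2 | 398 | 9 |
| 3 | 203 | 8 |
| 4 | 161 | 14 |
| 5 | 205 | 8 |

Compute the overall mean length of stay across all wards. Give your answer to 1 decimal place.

N = 1093; weights Wₕ = Nₕ/N = (0.1153, 0.3641, 0.1857, 0.1473, 0.1876).
x̄_st = Σ Wₕ·x̄ₕ = 0.1153·8 + 0.3641·9 + 0.1857·8 + 0.1473·14 + 0.1876·8 ≈ 9.248...
→ 9.2.

9.2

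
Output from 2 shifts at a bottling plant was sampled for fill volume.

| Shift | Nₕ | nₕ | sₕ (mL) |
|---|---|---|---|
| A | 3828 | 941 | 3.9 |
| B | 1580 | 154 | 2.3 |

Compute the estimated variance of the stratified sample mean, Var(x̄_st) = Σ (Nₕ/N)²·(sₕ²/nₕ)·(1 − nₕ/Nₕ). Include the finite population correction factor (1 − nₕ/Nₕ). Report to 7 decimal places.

N = 5408; Wₕ = Nₕ/N.
shift A: (3828/5408)²·3.9²/941·(1 − 941/3828) = 0.0061078018
shift B: (1580/5408)²·2.3²/154·(1 − 154/1580) = 0.0026462946
Sum = 0.0087540965 → 0.0087541.

0.0087541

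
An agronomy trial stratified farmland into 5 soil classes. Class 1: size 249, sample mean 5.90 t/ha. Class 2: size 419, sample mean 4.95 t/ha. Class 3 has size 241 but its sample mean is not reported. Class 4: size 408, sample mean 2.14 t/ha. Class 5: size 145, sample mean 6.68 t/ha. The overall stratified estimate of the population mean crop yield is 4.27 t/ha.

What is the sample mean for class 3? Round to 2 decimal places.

N = 249 + 419 + 241 + 408 + 145 = 1462.
Overall total = μ·N = 4.27·1462 = 6242.74.
Subtract the known strata: 249·5.90 + 419·4.95 + 408·2.14 + 145·6.68 = 5384.87.
Remaining total for class 3: 6242.74 − 5384.87 = 857.87.
Divide by its size: 857.87 / 241 = 3.5596... → 3.56.

3.56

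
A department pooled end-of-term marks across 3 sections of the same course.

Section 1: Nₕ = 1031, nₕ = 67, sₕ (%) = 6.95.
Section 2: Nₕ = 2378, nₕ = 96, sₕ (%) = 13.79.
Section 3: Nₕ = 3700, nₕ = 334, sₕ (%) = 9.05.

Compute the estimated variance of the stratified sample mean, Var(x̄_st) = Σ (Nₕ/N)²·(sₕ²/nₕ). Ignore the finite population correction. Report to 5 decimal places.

N = 7109. Term for each stratum: Wₕ²sₕ²/nₕ.
Var(x̄_st) = 0.01516335 + 0.22164808 + 0.06642585 = 0.30323728 → 0.30324.

0.30324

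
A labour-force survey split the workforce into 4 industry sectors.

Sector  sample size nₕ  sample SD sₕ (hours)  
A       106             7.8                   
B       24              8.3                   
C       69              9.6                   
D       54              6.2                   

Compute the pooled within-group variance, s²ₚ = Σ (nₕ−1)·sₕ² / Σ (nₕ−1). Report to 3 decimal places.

65.369

Degrees of freedom: 105 + 23 + 68 + 53 = 249.
Σ(nₕ−1)sₕ² = 105·60.84 + 23·68.89 + 68·92.16 + 53·38.44 = 16276.87.
s²ₚ = 16276.87 / 249 = 65.36896... → 65.369.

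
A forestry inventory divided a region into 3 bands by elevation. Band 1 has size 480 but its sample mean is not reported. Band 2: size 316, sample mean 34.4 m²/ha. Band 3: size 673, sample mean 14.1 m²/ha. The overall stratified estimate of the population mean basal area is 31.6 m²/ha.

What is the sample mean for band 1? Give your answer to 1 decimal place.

N = 480 + 316 + 673 = 1469.
Overall total = μ·N = 31.6·1469 = 46420.4.
Subtract the known strata: 316·34.4 + 673·14.1 = 20359.7.
Remaining total for band 1: 46420.4 − 20359.7 = 26060.7.
Divide by its size: 26060.7 / 480 = 54.293... → 54.3.

54.3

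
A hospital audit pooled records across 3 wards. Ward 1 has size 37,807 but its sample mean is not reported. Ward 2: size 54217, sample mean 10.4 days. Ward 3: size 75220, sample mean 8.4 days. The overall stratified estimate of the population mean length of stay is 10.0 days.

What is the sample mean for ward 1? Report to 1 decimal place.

12.6

N = 37807 + 54217 + 75220 = 167244.
Overall total = μ·N = 10.0·167244 = 1672440.
Subtract the known strata: 54217·10.4 + 75220·8.4 = 1195704.8.
Remaining total for ward 1: 1672440 − 1195704.8 = 476735.2.
Divide by its size: 476735.2 / 37807 = 12.610... → 12.6.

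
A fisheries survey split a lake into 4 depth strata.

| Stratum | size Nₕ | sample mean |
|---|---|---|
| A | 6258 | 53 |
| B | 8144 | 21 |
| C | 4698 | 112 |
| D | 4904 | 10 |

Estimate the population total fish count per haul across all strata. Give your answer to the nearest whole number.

Population total = Σ Nₕ·x̄ₕ (each stratum's size times its mean).
6258·53 + 8144·21 + 4698·112 + 4904·10 = 331674 + 171024 + 526176 + 49040 = 1077914.

1077914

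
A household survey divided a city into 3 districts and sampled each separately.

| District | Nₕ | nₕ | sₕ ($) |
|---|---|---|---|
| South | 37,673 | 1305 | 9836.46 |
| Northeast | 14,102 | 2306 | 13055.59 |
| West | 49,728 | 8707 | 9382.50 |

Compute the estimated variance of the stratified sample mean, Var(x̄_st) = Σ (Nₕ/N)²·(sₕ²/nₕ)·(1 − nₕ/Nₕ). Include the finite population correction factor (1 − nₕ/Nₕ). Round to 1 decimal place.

13054.8

N = 101503. Term for each stratum: Wₕ²sₕ²/nₕ·(1−nₕ/Nₕ).
Var(x̄_st) = 9859.5936 + 1193.4148 + 2001.7880 = 13054.7964 → 13054.8.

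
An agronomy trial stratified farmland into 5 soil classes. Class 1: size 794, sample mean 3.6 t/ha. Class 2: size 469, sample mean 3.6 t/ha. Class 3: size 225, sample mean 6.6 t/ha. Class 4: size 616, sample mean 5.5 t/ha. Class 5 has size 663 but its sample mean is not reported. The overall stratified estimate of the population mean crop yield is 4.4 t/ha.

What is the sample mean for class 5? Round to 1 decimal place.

N = 794 + 469 + 225 + 616 + 663 = 2767.
Overall total = μ·N = 4.4·2767 = 12174.8.
Subtract the known strata: 794·3.6 + 469·3.6 + 225·6.6 + 616·5.5 = 9419.8.
Remaining total for class 5: 12174.8 − 9419.8 = 2755.
Divide by its size: 2755 / 663 = 4.155... → 4.2.

4.2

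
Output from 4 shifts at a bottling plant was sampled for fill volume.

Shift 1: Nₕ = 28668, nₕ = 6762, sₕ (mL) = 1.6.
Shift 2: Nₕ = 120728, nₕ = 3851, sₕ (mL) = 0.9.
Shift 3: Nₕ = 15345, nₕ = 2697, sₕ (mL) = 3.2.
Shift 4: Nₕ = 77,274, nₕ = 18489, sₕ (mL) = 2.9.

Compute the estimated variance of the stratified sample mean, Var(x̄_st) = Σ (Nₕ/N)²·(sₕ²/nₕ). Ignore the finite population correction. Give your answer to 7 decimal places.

0.0001193

N = 242015; Wₕ = Nₕ/N.
shift 1: (28668/242015)²·1.6²/6762 = 0.0000053122
shift 2: (120728/242015)²·0.9²/3851 = 0.0000523411
shift 3: (15345/242015)²·3.2²/2697 = 0.0000152640
shift 4: (77274/242015)²·2.9²/18489 = 0.0000463730
Sum = 0.0001192903 → 0.0001193.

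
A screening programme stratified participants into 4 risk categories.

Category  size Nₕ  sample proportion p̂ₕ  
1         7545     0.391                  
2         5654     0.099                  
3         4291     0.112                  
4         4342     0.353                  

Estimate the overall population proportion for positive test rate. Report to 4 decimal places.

Wₕ = Nₕ/N with N = 21832: 0.3456, 0.2590, 0.1965, 0.1989.
p̂_st = 0.3456·0.391 + 0.2590·0.099 + 0.1965·0.112 + 0.1989·0.353 ≈ 0.252985... → 0.2530.

0.2530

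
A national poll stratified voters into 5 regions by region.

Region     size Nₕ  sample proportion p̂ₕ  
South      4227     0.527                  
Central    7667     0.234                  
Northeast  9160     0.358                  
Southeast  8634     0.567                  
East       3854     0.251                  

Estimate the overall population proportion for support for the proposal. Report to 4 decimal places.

0.3925

Wₕ = Nₕ/N with N = 33542: 0.1260, 0.2286, 0.2731, 0.2574, 0.1149.
p̂_st = 0.1260·0.527 + 0.2286·0.234 + 0.2731·0.358 + 0.2574·0.567 + 0.1149·0.251 ≈ 0.392458... → 0.3925.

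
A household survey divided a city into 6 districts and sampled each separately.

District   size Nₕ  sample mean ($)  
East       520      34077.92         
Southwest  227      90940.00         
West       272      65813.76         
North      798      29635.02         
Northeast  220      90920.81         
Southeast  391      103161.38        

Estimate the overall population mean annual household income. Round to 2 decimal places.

N = 520 + 227 + 272 + 798 + 220 + 391 = 2428.
The stratified mean weights each stratum mean by its population share Nₕ/N.
Σ Nₕx̄ₕ = 520·34077.92 + 227·90940.00 + 272·65813.76 + 798·29635.02 + 220·90920.81 + 391·103161.38 = 17720518.4 + 20643380 + 17901342.72 + 23648745.96 + 20002578.2 + 40336099.58 = 140252664.86.
Divide by N: 140252664.86 / 2428 = 57764.6890... → 57764.69.

57764.69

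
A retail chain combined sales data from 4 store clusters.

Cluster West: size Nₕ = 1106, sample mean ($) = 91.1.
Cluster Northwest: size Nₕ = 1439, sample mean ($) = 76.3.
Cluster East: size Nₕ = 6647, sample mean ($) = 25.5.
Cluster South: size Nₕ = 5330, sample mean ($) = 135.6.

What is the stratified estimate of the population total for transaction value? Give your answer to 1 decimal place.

1102798.8

West: 1106·91.1 = 100756.6
Northwest: 1439·76.3 = 109795.7
East: 6647·25.5 = 169498.5
South: 5330·135.6 = 722748
τ̂ = Σ Nₕx̄ₕ = 1102798.8.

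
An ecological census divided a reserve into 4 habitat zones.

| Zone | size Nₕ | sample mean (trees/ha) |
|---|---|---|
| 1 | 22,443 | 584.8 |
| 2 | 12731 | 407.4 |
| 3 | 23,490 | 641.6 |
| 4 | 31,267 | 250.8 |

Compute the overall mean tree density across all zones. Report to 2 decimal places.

N = 89931; weights Wₕ = Nₕ/N = (0.2496, 0.1416, 0.2612, 0.3477).
x̄_st = Σ Wₕ·x̄ₕ = 0.2496·584.8 + 0.1416·407.4 + 0.2612·641.6 + 0.3477·250.8 ≈ 458.3984...
→ 458.40.

458.40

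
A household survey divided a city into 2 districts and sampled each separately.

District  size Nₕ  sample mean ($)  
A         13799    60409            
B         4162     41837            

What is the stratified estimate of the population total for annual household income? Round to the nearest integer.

1007709385

Estimate total by summing Nₕ·x̄ₕ over strata.
13799·60409 + 4162·41837 = 833583791 + 174125594 = 1007709385.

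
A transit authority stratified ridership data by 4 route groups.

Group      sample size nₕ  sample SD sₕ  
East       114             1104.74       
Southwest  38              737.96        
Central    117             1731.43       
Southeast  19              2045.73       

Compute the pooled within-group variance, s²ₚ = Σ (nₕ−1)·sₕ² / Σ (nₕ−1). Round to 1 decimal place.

2046272.3

East: (114−1)·1104.74² = 113·1220450.4676 = 137910902.8388
Southwest: (38−1)·737.96² = 37·544584.9616 = 20149643.5792
Central: (117−1)·1731.43² = 116·2997849.8449 = 347750582.0084
Southeast: (19−1)·2045.73² = 18·4185011.2329 = 75330202.1922
Numerator = 581141330.6186; denominator = Σ(nₕ−1) = 284.
s²ₚ = 581141330.6186/284 = 2046272.291... → 2046272.3.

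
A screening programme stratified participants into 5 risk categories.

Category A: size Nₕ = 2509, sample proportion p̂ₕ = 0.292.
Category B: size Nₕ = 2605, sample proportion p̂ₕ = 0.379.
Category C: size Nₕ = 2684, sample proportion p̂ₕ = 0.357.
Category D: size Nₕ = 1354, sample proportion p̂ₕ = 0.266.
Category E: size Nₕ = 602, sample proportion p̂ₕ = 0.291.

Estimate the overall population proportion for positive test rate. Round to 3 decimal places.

0.329

N = 2509 + 2605 + 2684 + 1354 + 602 = 9754.
Overall proportion = Σ (Nₕ/N)·p̂ₕ.
Σ Nₕp̂ₕ = 732.628 + 987.295 + 958.188 + 360.164 + 175.182 = 3213.457.
3213.457 / 9754 = 0.32945... → 0.329.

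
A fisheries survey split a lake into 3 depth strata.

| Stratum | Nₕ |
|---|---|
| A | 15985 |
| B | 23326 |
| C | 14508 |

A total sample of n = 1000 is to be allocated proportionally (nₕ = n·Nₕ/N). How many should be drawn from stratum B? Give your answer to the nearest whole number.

433

N = 15985 + 23326 + 14508 = 53819.
n_B = 1000·23326/53819 = 433.416... → 433.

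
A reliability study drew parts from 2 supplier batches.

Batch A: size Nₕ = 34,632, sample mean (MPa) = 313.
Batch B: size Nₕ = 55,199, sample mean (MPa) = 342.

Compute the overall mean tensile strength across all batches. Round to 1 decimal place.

330.8

N = 89831; weights Wₕ = Nₕ/N = (0.3855, 0.6145).
x̄_st = Σ Wₕ·x̄ₕ = 0.3855·313 + 0.6145·342 ≈ 330.820...
→ 330.8.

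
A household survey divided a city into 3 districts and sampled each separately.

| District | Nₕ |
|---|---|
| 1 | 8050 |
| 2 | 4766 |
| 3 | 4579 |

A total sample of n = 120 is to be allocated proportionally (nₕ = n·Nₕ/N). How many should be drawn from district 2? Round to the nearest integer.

N = 8050 + 4766 + 4579 = 17395.
n_2 = 120·4766/17395 = 32.878... → 33.

33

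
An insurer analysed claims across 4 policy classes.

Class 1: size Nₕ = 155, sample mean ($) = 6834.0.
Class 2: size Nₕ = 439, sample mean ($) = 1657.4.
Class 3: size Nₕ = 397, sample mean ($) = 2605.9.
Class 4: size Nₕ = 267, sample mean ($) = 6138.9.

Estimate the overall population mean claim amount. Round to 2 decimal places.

N = 1258; weights Wₕ = Nₕ/N = (0.1232, 0.3490, 0.3156, 0.2122).
x̄_st = Σ Wₕ·x̄ₕ = 0.1232·6834.0 + 0.3490·1657.4 + 0.3156·2605.9 + 0.2122·6138.9 ≈ 3545.7052...
→ 3545.71.

3545.71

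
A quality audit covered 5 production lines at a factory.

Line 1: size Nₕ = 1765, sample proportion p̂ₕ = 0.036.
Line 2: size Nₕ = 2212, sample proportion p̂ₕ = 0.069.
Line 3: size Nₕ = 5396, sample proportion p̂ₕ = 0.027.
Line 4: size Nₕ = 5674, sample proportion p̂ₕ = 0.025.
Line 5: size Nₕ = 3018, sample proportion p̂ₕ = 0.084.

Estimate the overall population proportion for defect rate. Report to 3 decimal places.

Wₕ = Nₕ/N with N = 18065: 0.0977, 0.1224, 0.2987, 0.3141, 0.1671.
p̂_st = 0.0977·0.036 + 0.1224·0.069 + 0.2987·0.027 + 0.3141·0.025 + 0.1671·0.084 ≈ 0.04192... → 0.042.

0.042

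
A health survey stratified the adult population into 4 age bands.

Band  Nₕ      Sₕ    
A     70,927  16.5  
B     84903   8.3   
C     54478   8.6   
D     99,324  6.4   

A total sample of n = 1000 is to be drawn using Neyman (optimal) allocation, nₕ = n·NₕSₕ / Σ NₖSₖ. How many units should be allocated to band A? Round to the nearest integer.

393

A: NₕSₕ = 70927·16.5 = 1170295.5
B: NₕSₕ = 84903·8.3 = 704694.9
C: NₕSₕ = 54478·8.6 = 468510.8
D: NₕSₕ = 99324·6.4 = 635673.6
Σ NₕSₕ = 2979174.8.
n_A = 1000·1170295.5/2979174.8 = 392.825... → 393.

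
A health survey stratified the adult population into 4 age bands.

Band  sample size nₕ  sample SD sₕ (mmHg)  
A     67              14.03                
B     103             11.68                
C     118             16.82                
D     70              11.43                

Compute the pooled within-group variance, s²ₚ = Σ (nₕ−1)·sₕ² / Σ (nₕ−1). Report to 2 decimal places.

194.98

A: (67−1)·14.03² = 66·196.8409 = 12991.4994
B: (103−1)·11.68² = 102·136.4224 = 13915.0848
C: (118−1)·16.82² = 117·282.9124 = 33100.7508
D: (70−1)·11.43² = 69·130.6449 = 9014.4981
Numerator = 69021.8331; denominator = Σ(nₕ−1) = 354.
s²ₚ = 69021.8331/354 = 194.9769... → 194.98.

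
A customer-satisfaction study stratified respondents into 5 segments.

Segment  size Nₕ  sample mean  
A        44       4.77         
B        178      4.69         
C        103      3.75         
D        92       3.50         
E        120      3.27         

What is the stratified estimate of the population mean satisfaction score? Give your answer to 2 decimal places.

N = 537; weights Wₕ = Nₕ/N = (0.0819, 0.3315, 0.1918, 0.1713, 0.2235).
x̄_st = Σ Wₕ·x̄ₕ = 0.0819·4.77 + 0.3315·4.69 + 0.1918·3.75 + 0.1713·3.50 + 0.2235·3.27 ≈ 3.9951...
→ 4.00.

4.00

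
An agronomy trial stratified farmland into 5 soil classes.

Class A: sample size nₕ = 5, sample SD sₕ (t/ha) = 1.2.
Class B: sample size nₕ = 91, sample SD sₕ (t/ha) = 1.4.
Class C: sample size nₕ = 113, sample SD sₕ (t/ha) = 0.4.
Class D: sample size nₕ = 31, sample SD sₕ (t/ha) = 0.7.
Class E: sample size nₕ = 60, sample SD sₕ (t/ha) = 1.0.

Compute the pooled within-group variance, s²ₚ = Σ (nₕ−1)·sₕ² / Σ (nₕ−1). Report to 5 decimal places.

0.92807

Degrees of freedom: 4 + 90 + 112 + 30 + 59 = 295.
Σ(nₕ−1)sₕ² = 4·1.44 + 90·1.96 + 112·0.16 + 30·0.49 + 59·1 = 273.78.
s²ₚ = 273.78 / 295 = 0.9280678... → 0.92807.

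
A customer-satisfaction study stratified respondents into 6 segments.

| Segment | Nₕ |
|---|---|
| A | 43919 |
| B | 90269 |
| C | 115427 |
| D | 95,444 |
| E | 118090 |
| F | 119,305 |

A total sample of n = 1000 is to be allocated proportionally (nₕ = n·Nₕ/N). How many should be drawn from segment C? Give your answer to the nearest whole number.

198

Share of segment C = 115427/582454 = 0.19817.
Allocate 1000 × 0.19817 = 198.174... → 198.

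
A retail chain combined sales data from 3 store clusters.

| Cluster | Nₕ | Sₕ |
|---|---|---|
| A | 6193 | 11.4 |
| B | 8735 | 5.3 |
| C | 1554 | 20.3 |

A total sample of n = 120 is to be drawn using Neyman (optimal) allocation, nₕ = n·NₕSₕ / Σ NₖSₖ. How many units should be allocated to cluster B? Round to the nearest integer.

37

A: NₕSₕ = 6193·11.4 = 70600.2
B: NₕSₕ = 8735·5.3 = 46295.5
C: NₕSₕ = 1554·20.3 = 31546.2
Σ NₕSₕ = 148441.9.
n_B = 120·46295.5/148441.9 = 37.425... → 37.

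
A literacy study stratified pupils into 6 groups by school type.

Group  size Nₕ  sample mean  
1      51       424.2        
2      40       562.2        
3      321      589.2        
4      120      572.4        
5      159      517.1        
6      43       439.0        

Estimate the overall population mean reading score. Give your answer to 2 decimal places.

549.10

N = 51 + 40 + 321 + 120 + 159 + 43 = 734.
Overall mean = Σ (Nₕ/N)·x̄ₕ — weight by population share, not a simple average.
Σ Nₕx̄ₕ = 51·424.2 + 40·562.2 + 321·589.2 + 120·572.4 + 159·517.1 + 43·439.0 = 21634.2 + 22488 + 189133.2 + 68688 + 82218.9 + 18877 = 403039.3.
Divide by N: 403039.3 / 734 = 549.0999... → 549.10.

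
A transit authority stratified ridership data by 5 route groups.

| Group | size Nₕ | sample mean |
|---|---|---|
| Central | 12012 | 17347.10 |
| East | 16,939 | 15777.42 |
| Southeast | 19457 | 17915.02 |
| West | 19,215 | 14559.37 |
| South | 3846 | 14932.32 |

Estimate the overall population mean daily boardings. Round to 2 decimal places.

N = 12012 + 16939 + 19457 + 19215 + 3846 = 71469.
The stratified mean weights each stratum mean by its population share Nₕ/N.
Σ Nₕx̄ₕ = 12012·17347.10 + 16939·15777.42 + 19457·17915.02 + 19215·14559.37 + 3846·14932.32 = 208373365.2 + 267253717.38 + 348572544.14 + 279758294.55 + 57429702.72 = 1161387623.99.
Divide by N: 1161387623.99 / 71469 = 16250.2291... → 16250.23.

16250.23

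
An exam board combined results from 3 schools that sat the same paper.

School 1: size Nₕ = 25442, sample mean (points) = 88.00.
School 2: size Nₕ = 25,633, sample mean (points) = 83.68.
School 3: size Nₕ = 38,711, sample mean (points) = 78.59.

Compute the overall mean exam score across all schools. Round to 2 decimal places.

82.71

N = 89786; weights Wₕ = Nₕ/N = (0.2834, 0.2855, 0.4311).
x̄_st = Σ Wₕ·x̄ₕ = 0.2834·88.00 + 0.2855·83.68 + 0.4311·78.59 ≈ 82.7096...
→ 82.71.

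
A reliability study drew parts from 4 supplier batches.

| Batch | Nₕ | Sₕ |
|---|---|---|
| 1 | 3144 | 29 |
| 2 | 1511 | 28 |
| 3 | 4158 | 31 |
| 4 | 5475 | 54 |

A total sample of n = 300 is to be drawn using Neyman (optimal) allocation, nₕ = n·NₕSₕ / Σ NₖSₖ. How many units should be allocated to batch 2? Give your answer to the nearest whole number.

Σ NₕSₕ = 3144·29 + 1511·28 + 4158·31 + 5475·54 = 558032.
Share for 2: 42308/558032 = 0.07582.
n_2 = 300 × 0.07582 = 22.745... → 23.

23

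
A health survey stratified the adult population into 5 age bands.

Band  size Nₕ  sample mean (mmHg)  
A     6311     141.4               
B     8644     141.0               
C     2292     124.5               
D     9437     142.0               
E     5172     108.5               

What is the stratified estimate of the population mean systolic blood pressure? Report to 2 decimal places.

x̄_st = (Σ Nₕx̄ₕ) / (Σ Nₕ) = (6311·141.4 + 8644·141.0 + 2292·124.5 + 9437·142.0 + 5172·108.5) / 31856
= 4297749.4 / 31856 = 134.9118... → 134.91.

134.91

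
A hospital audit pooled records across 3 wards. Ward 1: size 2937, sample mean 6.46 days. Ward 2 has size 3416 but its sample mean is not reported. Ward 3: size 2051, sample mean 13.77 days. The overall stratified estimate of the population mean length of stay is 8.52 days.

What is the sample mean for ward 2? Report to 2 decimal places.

N = 2937 + 3416 + 2051 = 8404.
Overall total = μ·N = 8.52·8404 = 71602.08.
Subtract the known strata: 2937·6.46 + 2051·13.77 = 47215.29.
Remaining total for ward 2: 71602.08 − 47215.29 = 24386.79.
Divide by its size: 24386.79 / 3416 = 7.1390... → 7.14.

7.14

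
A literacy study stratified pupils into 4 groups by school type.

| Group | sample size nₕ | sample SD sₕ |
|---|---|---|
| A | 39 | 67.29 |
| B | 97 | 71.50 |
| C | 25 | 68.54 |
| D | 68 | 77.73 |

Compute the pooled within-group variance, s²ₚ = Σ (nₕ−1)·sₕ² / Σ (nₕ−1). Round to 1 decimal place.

A: (39−1)·67.29² = 38·4527.9441 = 172061.8758
B: (97−1)·71.50² = 96·5112.25 = 490776
C: (25−1)·68.54² = 24·4697.7316 = 112745.5584
D: (68−1)·77.73² = 67·6041.9529 = 404810.8443
Numerator = 1180394.2785; denominator = Σ(nₕ−1) = 225.
s²ₚ = 1180394.2785/225 = 5246.197... → 5246.2.

5246.2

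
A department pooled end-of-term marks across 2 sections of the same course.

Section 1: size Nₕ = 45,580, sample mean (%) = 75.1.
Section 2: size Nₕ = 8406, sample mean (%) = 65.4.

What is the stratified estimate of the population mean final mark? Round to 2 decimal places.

N = 53986; weights Wₕ = Nₕ/N = (0.8443, 0.1557).
x̄_st = Σ Wₕ·x̄ₕ = 0.8443·75.1 + 0.1557·65.4 ≈ 73.5896...
→ 73.59.

73.59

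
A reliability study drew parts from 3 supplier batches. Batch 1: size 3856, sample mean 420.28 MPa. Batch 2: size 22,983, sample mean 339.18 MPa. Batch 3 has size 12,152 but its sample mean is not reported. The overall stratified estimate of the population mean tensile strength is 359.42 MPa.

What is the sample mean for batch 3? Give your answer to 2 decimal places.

378.39

N = 3856 + 22983 + 12152 = 38991.
Overall total = μ·N = 359.42·38991 = 14014145.22.
Subtract the known strata: 3856·420.28 + 22983·339.18 = 9415973.62.
Remaining total for batch 3: 14014145.22 − 9415973.62 = 4598171.6.
Divide by its size: 4598171.6 / 12152 = 378.3881... → 378.39.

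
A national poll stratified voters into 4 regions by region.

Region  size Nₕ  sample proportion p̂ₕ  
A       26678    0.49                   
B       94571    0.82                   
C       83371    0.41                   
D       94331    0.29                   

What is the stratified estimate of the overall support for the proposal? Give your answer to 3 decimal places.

N = 26678 + 94571 + 83371 + 94331 = 298951.
Overall proportion = Σ (Nₕ/N)·p̂ₕ.
Σ Nₕp̂ₕ = 13072.22 + 77548.22 + 34182.11 + 27355.99 = 152158.54.
152158.54 / 298951 = 0.50897... → 0.509.

0.509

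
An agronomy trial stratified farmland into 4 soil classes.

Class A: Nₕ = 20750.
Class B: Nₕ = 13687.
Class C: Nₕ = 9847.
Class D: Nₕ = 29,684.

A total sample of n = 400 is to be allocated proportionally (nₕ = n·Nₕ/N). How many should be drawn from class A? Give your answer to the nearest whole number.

Share of class A = 20750/73968 = 0.28053.
Allocate 400 × 0.28053 = 112.211... → 112.

112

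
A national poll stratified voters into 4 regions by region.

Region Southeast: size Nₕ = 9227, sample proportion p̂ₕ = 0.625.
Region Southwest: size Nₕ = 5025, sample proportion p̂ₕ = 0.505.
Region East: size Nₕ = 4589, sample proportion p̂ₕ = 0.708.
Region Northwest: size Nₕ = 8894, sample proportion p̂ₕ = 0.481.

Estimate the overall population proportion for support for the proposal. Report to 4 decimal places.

0.5708

Wₕ = Nₕ/N with N = 27735: 0.3327, 0.1812, 0.1655, 0.3207.
p̂_st = 0.3327·0.625 + 0.1812·0.505 + 0.1655·0.708 + 0.3207·0.481 ≈ 0.570814... → 0.5708.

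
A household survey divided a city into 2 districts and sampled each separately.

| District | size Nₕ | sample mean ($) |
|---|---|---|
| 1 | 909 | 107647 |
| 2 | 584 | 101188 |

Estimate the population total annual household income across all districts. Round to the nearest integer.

156944915

1: 909·107647 = 97851123
2: 584·101188 = 59093792
τ̂ = Σ Nₕx̄ₕ = 156944915.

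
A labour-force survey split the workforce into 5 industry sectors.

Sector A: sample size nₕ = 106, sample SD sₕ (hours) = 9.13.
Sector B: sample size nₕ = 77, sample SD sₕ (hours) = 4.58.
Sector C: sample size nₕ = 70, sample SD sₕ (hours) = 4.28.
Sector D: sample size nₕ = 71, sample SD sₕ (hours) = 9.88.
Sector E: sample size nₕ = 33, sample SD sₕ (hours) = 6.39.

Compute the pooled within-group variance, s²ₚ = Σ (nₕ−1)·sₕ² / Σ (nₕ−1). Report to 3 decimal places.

56.109

A: (106−1)·9.13² = 105·83.3569 = 8752.4745
B: (77−1)·4.58² = 76·20.9764 = 1594.2064
C: (70−1)·4.28² = 69·18.3184 = 1263.9696
D: (71−1)·9.88² = 70·97.6144 = 6833.008
E: (33−1)·6.39² = 32·40.8321 = 1306.6272
Numerator = 19750.2857; denominator = Σ(nₕ−1) = 352.
s²ₚ = 19750.2857/352 = 56.10877... → 56.109.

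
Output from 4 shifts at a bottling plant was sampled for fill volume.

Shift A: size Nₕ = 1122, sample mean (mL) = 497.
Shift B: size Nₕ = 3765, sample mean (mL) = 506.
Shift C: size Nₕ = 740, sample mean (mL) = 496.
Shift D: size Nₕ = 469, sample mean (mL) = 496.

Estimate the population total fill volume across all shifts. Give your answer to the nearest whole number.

3062388

Estimate total by summing Nₕ·x̄ₕ over strata.
1122·497 + 3765·506 + 740·496 + 469·496 = 557634 + 1905090 + 367040 + 232624 = 3062388.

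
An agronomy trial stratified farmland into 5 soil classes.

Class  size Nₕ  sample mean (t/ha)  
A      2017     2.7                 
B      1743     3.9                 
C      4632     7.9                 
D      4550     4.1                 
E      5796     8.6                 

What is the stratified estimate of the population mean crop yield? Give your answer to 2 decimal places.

6.26

x̄_st = (Σ Nₕx̄ₕ) / (Σ Nₕ) = (2017·2.7 + 1743·3.9 + 4632·7.9 + 4550·4.1 + 5796·8.6) / 18738
= 117337 / 18738 = 6.2620... → 6.26.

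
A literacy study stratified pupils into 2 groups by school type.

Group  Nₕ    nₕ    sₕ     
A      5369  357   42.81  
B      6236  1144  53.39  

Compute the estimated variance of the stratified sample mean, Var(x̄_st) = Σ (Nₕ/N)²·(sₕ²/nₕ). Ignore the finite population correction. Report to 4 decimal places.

1.8183

N = 11605; Wₕ = Nₕ/N.
group A: (5369/11605)²·42.81²/357 = 1.0988003
group B: (6236/11605)²·53.39²/1144 = 0.7194751
Sum = 1.8182753 → 1.8183.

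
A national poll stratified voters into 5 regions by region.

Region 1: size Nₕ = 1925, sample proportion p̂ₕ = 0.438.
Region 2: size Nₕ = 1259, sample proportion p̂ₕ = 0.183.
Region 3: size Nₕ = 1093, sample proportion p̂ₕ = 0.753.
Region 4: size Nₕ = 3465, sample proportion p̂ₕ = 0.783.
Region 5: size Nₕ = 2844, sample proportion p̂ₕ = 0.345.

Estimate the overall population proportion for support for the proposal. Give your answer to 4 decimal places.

N = 1925 + 1259 + 1093 + 3465 + 2844 = 10586.
Overall proportion = Σ (Nₕ/N)·p̂ₕ.
Σ Nₕp̂ₕ = 843.15 + 230.397 + 823.029 + 2713.095 + 981.18 = 5590.851.
5590.851 / 10586 = 0.528136... → 0.5281.

0.5281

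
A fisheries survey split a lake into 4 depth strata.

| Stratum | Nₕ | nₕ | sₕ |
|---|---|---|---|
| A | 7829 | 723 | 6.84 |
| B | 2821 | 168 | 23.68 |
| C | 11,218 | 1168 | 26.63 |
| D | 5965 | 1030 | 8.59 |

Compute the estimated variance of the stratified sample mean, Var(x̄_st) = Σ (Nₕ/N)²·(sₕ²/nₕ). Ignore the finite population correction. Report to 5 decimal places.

N = 27833. Term for each stratum: Wₕ²sₕ²/nₕ.
Var(x̄_st) = 0.00511996 + 0.03428785 + 0.09863029 + 0.00329041 = 0.14132851 → 0.14133.

0.14133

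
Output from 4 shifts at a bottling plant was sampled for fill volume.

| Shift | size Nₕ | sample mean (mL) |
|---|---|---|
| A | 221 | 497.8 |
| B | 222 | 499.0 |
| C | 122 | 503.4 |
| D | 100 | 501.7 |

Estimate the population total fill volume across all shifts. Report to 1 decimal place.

332376.6

Population total = Σ Nₕ·x̄ₕ (each stratum's size times its mean).
221·497.8 + 222·499.0 + 122·503.4 + 100·501.7 = 110013.8 + 110778 + 61414.8 + 50170 = 332376.6.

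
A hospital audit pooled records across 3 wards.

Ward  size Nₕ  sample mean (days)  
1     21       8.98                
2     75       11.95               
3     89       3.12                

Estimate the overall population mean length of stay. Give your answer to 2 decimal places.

N = 21 + 75 + 89 = 185.
The stratified mean weights each stratum mean by its population share Nₕ/N.
Σ Nₕx̄ₕ = 21·8.98 + 75·11.95 + 89·3.12 = 188.58 + 896.25 + 277.68 = 1362.51.
Divide by N: 1362.51 / 185 = 7.3649... → 7.36.

7.36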